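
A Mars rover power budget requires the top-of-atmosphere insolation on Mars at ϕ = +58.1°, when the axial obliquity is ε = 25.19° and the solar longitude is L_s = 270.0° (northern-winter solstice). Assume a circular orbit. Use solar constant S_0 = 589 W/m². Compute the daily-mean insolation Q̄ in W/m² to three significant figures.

Q̄ ≈ 10.3 W/m²

Solar declination: sin δ = sin ε · sin L_s = sin 25.19° × sin 270.0° = -0.42562, so δ = -25.190°.
cos h₀ = −tan(+58.1°) tan(-25.190°) = 0.7557, h₀ = 0.7141 rad.
Bracket: h₀ sin ϕ sin δ + cos ϕ cos δ sin h₀ = 0.7141×0.84897×-0.42562 + 0.52844×0.90490×0.65497 = -0.258032 + 0.313197 = 0.055165.
Q̄ = (S_0/π) × [bracket] = (589/π) × 0.055165 = 10.34 W/m².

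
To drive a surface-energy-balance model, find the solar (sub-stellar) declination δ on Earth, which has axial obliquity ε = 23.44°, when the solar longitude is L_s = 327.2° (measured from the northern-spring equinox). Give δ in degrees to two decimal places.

sin δ = sin ε · sin L_s = sin 23.44° × sin 327.2° = -0.215485.
δ = arcsin(-0.215485) = -12.44°.

δ = -12.44°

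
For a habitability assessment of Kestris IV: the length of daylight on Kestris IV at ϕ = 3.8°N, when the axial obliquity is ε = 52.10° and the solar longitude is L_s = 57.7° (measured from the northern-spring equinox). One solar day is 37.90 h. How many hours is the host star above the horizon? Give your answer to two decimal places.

19.67 h

Solar declination: sin δ = sin ε · sin L_s = sin 52.10° × sin 57.7° = 0.66698, so δ = +41.835°.
cos h₀ = −tan ϕ · tan δ = −tan(+3.8°) × tan(+41.835°) = -0.0595, so h₀ = 1.6303 rad = 93.41°.
Daylight = 2h₀/(2π) × 37.90 h = (1.6303/π) × 37.90 = 19.67 h.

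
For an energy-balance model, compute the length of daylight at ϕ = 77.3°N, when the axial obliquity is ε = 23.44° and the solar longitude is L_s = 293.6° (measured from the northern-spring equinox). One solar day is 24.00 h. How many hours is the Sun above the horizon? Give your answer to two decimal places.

Solar declination: sin δ = sin ε · sin L_s = sin 23.44° × sin 293.6° = -0.36452, so δ = -21.378°.
cos h₀ = −tan ϕ · tan δ = 1.7370 ≥ 1, so the Sun never rises (polar night) and h₀ = 0.
Daylight = 2h₀/(2π) × 24.00 h = (0.0000/π) × 24.00 = 0.00 h.

0.00 h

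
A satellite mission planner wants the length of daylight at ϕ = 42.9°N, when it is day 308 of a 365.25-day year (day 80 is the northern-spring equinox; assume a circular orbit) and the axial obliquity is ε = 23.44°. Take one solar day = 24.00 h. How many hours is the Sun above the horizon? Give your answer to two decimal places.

9.90 h

Solar longitude: L_s = 360° × (308 − 80)/365.25 = 224.723°.
sin δ = sin 23.44° × sin 224.723° = -0.27991, so δ = -16.255°.
cos h₀ = −tan ϕ · tan δ = −tan(+42.9°) × tan(-16.255°) = 0.2709, so h₀ = 1.2964 rad = 74.28°.
Daylight = 2h₀/(2π) × 24.00 h = (1.2964/π) × 24.00 = 9.90 h.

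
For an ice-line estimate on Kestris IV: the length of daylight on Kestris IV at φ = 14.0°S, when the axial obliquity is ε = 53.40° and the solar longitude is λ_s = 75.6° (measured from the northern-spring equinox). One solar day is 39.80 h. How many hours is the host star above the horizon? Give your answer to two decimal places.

15.93 h

Solar declination: sin δ = sin ε · sin λ_s = sin 53.40° × sin 75.6° = 0.77760, so δ = +51.041°.
cos H₀ = −tan φ · tan δ = −tan(-14.0°) × tan(+51.041°) = 0.3083, so H₀ = 1.2573 rad = 72.04°.
Daylight = 2H₀/(2π) × 39.80 h = (1.2573/π) × 39.80 = 15.93 h.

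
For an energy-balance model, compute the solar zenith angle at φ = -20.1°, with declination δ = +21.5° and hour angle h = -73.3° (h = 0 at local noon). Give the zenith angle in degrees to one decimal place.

θ_z = 82.8°

cos θ_z = sin φ sin δ + cos φ cos δ cos h = -0.125952 + 0.251081 = 0.125129.
θ_z = arccos(0.125129) = 82.8°.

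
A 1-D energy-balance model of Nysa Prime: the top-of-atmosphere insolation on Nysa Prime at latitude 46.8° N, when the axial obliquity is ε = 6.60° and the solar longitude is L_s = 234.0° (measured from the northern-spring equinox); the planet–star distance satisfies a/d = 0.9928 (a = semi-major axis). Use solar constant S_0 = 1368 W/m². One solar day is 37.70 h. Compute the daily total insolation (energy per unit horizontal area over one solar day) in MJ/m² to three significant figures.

Solar declination: sin δ = sin ε · sin L_s = sin 6.60° × sin 234.0° = -0.09299, so δ = -5.335°.
cos h₀ = −tan(+46.8°) tan(-5.335°) = 0.0995, h₀ = 1.4712 rad.
Bracket: h₀ sin ϕ sin δ + cos ϕ cos δ sin h₀ = 1.4712×0.72897×-0.09299 + 0.68455×0.99567×0.99504 = -0.099728 + 0.678205 = 0.578477.
Inverse-square distance factor (a/d)² = 0.9928² = 0.985652.
Q̄ = (S_0/π) × 0.985652 × [bracket] = (1368/π) × 0.985652 × 0.578477 = 248.28 W/m².
Daily total = Q̄ × 37.70 h × 3600 s/h = 248.28 × 37.70 × 3600 / 10⁶ = 33.70 MJ/m².

33.7 MJ/m²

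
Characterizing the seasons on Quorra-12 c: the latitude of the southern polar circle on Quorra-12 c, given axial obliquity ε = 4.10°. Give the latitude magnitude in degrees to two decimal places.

The polar circle is the lowest latitude that experiences at least one full rotation of continuous darkness at the northern-summer solstice; it lies at |φ| = 90° − ε = 90° − 4.10° = 85.90°.

85.90°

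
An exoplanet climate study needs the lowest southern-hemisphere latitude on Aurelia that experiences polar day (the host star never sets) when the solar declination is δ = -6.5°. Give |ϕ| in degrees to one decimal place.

|ϕ| = 83.5°

Polar day requires cos h₀ = −tan ϕ tan δ ≤ −1, i.e. tan ϕ tan δ ≥ 1.
The boundary is |tan ϕ| · |tan δ| = 1, so |ϕ| = 90° − |δ| = 90° − 6.5° = 83.5° in the southern hemisphere.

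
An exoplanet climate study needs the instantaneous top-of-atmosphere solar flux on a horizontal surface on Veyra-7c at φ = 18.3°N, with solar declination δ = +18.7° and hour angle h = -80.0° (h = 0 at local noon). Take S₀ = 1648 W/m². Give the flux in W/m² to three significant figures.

423 W/m²

cos θ_z = sin φ sin δ + cos φ cos δ cos h = 0.100670 + 0.156163 = 0.256833.
Flux = S₀ · cos θ_z = 1648 × 0.256833 = 423.3 W/m².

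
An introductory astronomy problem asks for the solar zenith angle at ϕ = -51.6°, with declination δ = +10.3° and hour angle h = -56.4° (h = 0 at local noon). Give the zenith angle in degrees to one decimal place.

cos θ_z = sin ϕ sin δ + cos ϕ cos δ cos h = -0.140126 + 0.338199 = 0.198073.
θ_z = arccos(0.198073) = 78.6°.

θ_z = 78.6°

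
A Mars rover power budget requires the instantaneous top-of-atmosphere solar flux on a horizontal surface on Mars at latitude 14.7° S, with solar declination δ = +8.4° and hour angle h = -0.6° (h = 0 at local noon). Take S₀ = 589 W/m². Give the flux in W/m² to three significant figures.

cos θ_z = sin φ sin δ + cos φ cos δ cos h = -0.037070 + 0.956839 = 0.919769.
Flux = S₀ · cos θ_z = 589 × 0.919769 = 541.7 W/m².

542 W/m²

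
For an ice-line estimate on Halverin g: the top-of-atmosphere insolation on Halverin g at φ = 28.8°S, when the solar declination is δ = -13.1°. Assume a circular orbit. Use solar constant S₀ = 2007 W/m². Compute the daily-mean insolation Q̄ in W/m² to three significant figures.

Q̄ ≈ 659 W/m²

cos H₀ = −tan(-28.8°) tan(-13.100°) = -0.1279, H₀ = 1.6991 rad.
Bracket: H₀ sin φ sin δ + cos φ cos δ sin H₀ = 1.6991×-0.48175×-0.22665 + 0.87631×0.97398×0.99178 = 0.185522 + 0.846493 = 1.032015.
Q̄ = (S₀/π) × [bracket] = (2007/π) × 1.032015 = 659.3 W/m².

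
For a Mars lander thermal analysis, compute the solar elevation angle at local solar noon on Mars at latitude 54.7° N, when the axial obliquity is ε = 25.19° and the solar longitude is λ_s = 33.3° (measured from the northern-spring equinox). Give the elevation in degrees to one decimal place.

48.8°

Solar declination: sin δ = sin ε · sin λ_s = sin 25.19° × sin 33.3° = 0.23368, so δ = +13.514°.
At local noon the hour angle is zero, so the zenith angle equals |φ − δ| = |+54.7° − (+13.514°)| = 41.186°.
Elevation = 90° − 41.186° = 48.8°.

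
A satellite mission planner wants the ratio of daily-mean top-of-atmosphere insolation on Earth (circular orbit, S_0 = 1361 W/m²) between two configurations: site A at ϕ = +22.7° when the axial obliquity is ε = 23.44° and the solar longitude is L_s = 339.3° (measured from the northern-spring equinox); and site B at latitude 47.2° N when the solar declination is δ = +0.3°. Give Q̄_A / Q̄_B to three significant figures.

Q̄_A / Q̄_B ≈ 1.21

— Configuration A (ϕ=+22.7°):
Solar declination: sin δ = sin ε · sin L_s = sin 23.44° × sin 339.3° = -0.14061, so δ = -8.083°.
cos h₀ = −tan(+22.7°) tan(-8.083°) = 0.0594, h₀ = 1.5114 rad.
Bracket: h₀ sin ϕ sin δ + cos ϕ cos δ sin h₀ = 1.5114×0.38591×-0.14061 + 0.92254×0.99007×0.99823 = -0.082013 + 0.911762 = 0.829749.
Q̄ = (S_0/π) × [bracket] = (1361/π) × 0.829749 = 359.46 W/m².
— Configuration B (ϕ=+47.2°):
cos h₀ = −tan(+47.2°) tan(+0.300°) = -0.0057, h₀ = 1.5765 rad.
Bracket: h₀ sin ϕ sin δ + cos ϕ cos δ sin h₀ = 1.5765×0.73373×0.00524 + 0.67944×0.99999×0.99998 = 0.006061 + 0.679420 = 0.685481.
Q̄ = (S_0/π) × [bracket] = (1361/π) × 0.685481 = 296.96 W/m².
Ratio Q̄_A / Q̄_B = 359.46 / 296.96 = 1.210.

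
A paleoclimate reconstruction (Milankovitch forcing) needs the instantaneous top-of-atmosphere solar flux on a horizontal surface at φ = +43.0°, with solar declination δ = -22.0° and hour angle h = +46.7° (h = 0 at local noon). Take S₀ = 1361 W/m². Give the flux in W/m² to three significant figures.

285 W/m²

cos θ_z = sin φ sin δ + cos φ cos δ cos h = -0.255481 + 0.465053 = 0.209572.
Flux = S₀ · cos θ_z = 1361 × 0.209572 = 285.2 W/m².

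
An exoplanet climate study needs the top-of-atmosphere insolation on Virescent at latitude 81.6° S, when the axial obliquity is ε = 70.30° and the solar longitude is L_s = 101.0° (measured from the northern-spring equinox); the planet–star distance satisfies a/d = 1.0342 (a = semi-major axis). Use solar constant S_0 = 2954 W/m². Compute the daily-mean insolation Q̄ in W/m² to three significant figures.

Q̄ ≈ 0.00 W/m²

Solar declination: sin δ = sin ε · sin L_s = sin 70.30° × sin 101.0° = 0.92417, so δ = +67.544°.
cos h₀ = −tan(-81.6°) tan(+67.544°) = 16.3846 ≥ 1 ⇒ polar night, h₀ = 0 and Q̄ = 0.
Inverse-square distance factor (a/d)² = 1.0342² = 1.069570.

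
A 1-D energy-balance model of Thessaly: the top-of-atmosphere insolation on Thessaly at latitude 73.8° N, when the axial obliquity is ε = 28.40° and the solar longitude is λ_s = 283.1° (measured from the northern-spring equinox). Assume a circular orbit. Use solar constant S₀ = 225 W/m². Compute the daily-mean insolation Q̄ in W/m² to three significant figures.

Q̄ ≈ 0.00 W/m²

Solar declination: sin δ = sin ε · sin λ_s = sin 28.40° × sin 283.1° = -0.46325, so δ = -27.597°.
cos H₀ = −tan(+73.8°) tan(-27.597°) = 1.7992 ≥ 1 ⇒ polar night, H₀ = 0 and Q̄ = 0.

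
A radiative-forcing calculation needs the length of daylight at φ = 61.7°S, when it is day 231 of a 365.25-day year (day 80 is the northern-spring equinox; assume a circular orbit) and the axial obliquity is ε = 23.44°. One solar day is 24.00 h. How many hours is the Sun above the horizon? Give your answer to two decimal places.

8.93 h

Solar longitude: λ_s = 360° × (231 − 80)/365.25 = 148.830°.
sin δ = sin 23.44° × sin 148.830° = 0.20589, so δ = +11.882°.
cos H₀ = −tan φ · tan δ = −tan(-61.7°) × tan(+11.882°) = 0.3908, so H₀ = 1.1693 rad = 67.00°.
Daylight = 2H₀/(2π) × 24.00 h = (1.1693/π) × 24.00 = 8.93 h.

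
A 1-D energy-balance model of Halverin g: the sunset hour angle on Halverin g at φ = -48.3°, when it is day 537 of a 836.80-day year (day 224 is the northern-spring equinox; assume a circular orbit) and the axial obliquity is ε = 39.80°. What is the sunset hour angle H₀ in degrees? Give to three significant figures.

H₀ = 55.0°

Solar longitude: λ_s = 360° × (537 − 224)/836.80 = 134.656°.
sin δ = sin 39.80° × sin 134.656° = 0.45534, so δ = +27.087°.
cos H₀ = −tan φ · tan δ = −tan(-48.3°) × tan(+27.087°) = 0.5740, so H₀ = 0.9594 rad = 54.97°.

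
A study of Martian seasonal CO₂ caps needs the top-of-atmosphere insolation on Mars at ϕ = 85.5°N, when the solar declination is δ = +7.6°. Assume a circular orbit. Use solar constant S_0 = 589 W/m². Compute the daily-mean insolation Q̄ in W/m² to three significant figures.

cos h₀ = −tan(+85.5°) tan(+7.600°) = -1.6954 ≤ −1 ⇒ polar day, h₀ = π.
Bracket: h₀ sin ϕ sin δ + cos ϕ cos δ sin h₀ = 3.1416×0.99692×0.13226 + 0.07846×0.99122×0.00000 = 0.414228 + 0.000000 = 0.414228.
Q̄ = (S_0/π) × [bracket] = (589/π) × 0.414228 = 77.66 W/m².

Q̄ ≈ 77.7 W/m²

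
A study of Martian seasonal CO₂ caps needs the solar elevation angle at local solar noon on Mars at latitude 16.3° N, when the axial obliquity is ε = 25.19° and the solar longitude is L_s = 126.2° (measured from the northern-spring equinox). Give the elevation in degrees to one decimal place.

Solar declination: sin δ = sin ε · sin L_s = sin 25.19° × sin 126.2° = 0.34346, so δ = +20.088°.
At local noon the hour angle is zero, so the zenith angle equals |ϕ − δ| = |+16.3° − (+20.088°)| = 3.788°.
Elevation = 90° − 3.788° = 86.2°.

86.2°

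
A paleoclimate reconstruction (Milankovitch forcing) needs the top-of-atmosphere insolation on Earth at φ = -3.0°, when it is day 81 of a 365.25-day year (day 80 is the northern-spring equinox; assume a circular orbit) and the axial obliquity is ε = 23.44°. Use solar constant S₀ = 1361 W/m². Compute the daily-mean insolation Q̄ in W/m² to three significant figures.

Solar longitude: λ_s = 360° × (81 − 80)/365.25 = 0.986°.
sin δ = sin 23.44° × sin 0.986° = 0.00684, so δ = +0.392°.
cos H₀ = −tan(-3.0°) tan(+0.392°) = 0.0004, H₀ = 1.5704 rad.
Bracket: H₀ sin φ sin δ + cos φ cos δ sin H₀ = 1.5704×-0.05234×0.00684 + 0.99863×0.99998×1.00000 = -0.000562 + 0.998610 = 0.998048.
Q̄ = (S₀/π) × [bracket] = (1361/π) × 0.998048 = 432.4 W/m².

Q̄ ≈ 432 W/m²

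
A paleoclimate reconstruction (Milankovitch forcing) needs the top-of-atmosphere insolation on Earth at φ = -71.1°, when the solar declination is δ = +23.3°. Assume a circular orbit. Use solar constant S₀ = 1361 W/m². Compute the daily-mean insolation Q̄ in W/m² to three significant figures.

Q̄ ≈ 0.00 W/m²

cos H₀ = −tan(-71.1°) tan(+23.300°) = 1.2579 ≥ 1 ⇒ polar night, H₀ = 0 and Q̄ = 0.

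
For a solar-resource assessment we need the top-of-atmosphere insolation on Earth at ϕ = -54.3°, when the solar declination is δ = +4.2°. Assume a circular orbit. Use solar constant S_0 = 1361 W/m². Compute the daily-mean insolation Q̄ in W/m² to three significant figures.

cos h₀ = −tan(-54.3°) tan(+4.200°) = 0.1022, h₀ = 1.4684 rad.
Bracket: h₀ sin ϕ sin δ + cos ϕ cos δ sin h₀ = 1.4684×-0.81208×0.07324 + 0.58354×0.99731×0.99476 = -0.087336 + 0.578921 = 0.491585.
Q̄ = (S_0/π) × [bracket] = (1361/π) × 0.491585 = 213.0 W/m².

Q̄ ≈ 213 W/m²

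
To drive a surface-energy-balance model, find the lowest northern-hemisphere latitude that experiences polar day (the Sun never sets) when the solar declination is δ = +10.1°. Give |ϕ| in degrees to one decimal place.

Polar day requires cos h₀ = −tan ϕ tan δ ≤ −1, i.e. tan ϕ tan δ ≥ 1.
The boundary is |tan ϕ| · |tan δ| = 1, so |ϕ| = 90° − |δ| = 90° − 10.1° = 79.9° in the northern hemisphere.

|ϕ| = 79.9°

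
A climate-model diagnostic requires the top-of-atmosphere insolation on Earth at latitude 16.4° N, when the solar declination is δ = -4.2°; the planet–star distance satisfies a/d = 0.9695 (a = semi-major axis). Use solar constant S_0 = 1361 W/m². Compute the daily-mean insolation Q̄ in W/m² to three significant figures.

Q̄ ≈ 376 W/m²

cos h₀ = −tan(+16.4°) tan(-4.200°) = 0.0216, h₀ = 1.5492 rad.
Bracket: h₀ sin ϕ sin δ + cos ϕ cos δ sin h₀ = 1.5492×0.28234×-0.07324 + 0.95931×0.99731×0.99977 = -0.032035 + 0.956509 = 0.924474.
Inverse-square distance factor (a/d)² = 0.9695² = 0.939930.
Q̄ = (S_0/π) × 0.939930 × [bracket] = (1361/π) × 0.939930 × 0.924474 = 376.4 W/m².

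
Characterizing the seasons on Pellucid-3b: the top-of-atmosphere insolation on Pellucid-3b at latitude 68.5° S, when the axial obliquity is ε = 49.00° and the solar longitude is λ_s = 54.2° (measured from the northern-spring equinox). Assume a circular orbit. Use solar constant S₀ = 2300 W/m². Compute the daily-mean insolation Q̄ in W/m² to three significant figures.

Solar declination: sin δ = sin ε · sin λ_s = sin 49.00° × sin 54.2° = 0.61212, so δ = +37.743°.
cos H₀ = −tan(-68.5°) tan(+37.743°) = 1.9651 ≥ 1 ⇒ polar night, H₀ = 0 and Q̄ = 0.

Q̄ ≈ 0.00 W/m²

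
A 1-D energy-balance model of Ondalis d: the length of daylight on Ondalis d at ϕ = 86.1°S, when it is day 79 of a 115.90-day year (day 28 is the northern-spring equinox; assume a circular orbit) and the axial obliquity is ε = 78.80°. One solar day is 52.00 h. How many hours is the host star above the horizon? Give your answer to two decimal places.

0.00 h

Solar longitude: L_s = 360° × (79 − 28)/115.90 = 158.412°.
sin δ = sin 78.80° × sin 158.412° = 0.36092, so δ = +21.156°.
cos h₀ = −tan ϕ · tan δ = 5.6767 ≥ 1, so the host star never rises (polar night) and h₀ = 0.
Daylight = 2h₀/(2π) × 52.00 h = (0.0000/π) × 52.00 = 0.00 h.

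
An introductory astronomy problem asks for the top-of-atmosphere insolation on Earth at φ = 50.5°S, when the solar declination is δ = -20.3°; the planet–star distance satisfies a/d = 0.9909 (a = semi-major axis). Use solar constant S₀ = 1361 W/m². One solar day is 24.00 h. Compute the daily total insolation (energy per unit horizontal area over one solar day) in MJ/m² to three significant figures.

cos H₀ = −tan(-50.5°) tan(-20.300°) = -0.4487, H₀ = 2.0361 rad.
Bracket: H₀ sin φ sin δ + cos φ cos δ sin H₀ = 2.0361×-0.77162×-0.34694 + 0.63608×0.93789×0.89366 = 0.545076 + 0.533133 = 1.078209.
Inverse-square distance factor (a/d)² = 0.9909² = 0.981883.
Q̄ = (S₀/π) × 0.981883 × [bracket] = (1361/π) × 0.981883 × 1.078209 = 458.64 W/m².
Daily total = Q̄ × 24.00 h × 3600 s/h = 458.64 × 24.00 × 3600 / 10⁶ = 39.63 MJ/m².

39.6 MJ/m²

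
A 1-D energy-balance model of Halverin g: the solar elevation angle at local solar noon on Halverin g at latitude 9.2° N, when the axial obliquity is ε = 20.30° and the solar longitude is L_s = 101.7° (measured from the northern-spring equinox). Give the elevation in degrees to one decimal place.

79.3°

Solar declination: sin δ = sin ε · sin L_s = sin 20.30° × sin 101.7° = 0.33973, so δ = +19.860°.
At local noon the hour angle is zero, so the zenith angle equals |ϕ − δ| = |+9.2° − (+19.860°)| = 10.660°.
Elevation = 90° − 10.660° = 79.3°.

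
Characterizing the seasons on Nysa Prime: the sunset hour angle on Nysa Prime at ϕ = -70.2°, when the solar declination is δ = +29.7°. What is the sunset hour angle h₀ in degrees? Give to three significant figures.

h₀ = 0.00°

cos h₀ = −tan ϕ · tan δ = 1.5843 ≥ 1, so the host star never rises (polar night) and h₀ = 0.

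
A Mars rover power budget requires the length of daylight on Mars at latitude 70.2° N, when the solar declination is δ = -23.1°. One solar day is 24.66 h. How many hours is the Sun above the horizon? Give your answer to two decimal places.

0.00 h

cos H₀ = −tan φ · tan δ = 1.1847 ≥ 1, so the Sun never rises (polar night) and H₀ = 0.
Daylight = 2H₀/(2π) × 24.66 h = (0.0000/π) × 24.66 = 0.00 h.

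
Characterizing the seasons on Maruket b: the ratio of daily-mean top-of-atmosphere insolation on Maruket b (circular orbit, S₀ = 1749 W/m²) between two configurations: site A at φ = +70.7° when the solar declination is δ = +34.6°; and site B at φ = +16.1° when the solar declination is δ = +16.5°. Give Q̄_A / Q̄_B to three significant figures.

Q̄_A / Q̄_B ≈ 1.61

— Configuration A (φ=+70.7°):
cos H₀ = −tan(+70.7°) tan(+34.600°) = -1.9699 ≤ −1 ⇒ polar day, H₀ = π.
Bracket: H₀ sin φ sin δ + cos φ cos δ sin H₀ = 3.1416×0.94380×0.56784 + 0.33051×0.82314×0.00000 = 1.683669 + 0.000000 = 1.683669.
Q̄ = (S₀/π) × [bracket] = (1749/π) × 1.683669 = 937.34 W/m².
— Configuration B (φ=+16.1°):
cos H₀ = −tan(+16.1°) tan(+16.500°) = -0.0855, H₀ = 1.6564 rad.
Bracket: H₀ sin φ sin δ + cos φ cos δ sin H₀ = 1.6564×0.27731×0.28402 + 0.96078×0.95882×0.99634 = 0.130461 + 0.917843 = 1.048304.
Q̄ = (S₀/π) × [bracket] = (1749/π) × 1.048304 = 583.62 W/m².
Ratio Q̄_A / Q̄_B = 937.34 / 583.62 = 1.606.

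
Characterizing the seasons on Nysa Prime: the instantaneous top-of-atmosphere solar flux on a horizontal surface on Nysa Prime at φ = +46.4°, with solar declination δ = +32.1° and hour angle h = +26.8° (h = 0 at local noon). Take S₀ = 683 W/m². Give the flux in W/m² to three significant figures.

619 W/m²

cos θ_z = sin φ sin δ + cos φ cos δ cos h = 0.384824 + 0.521441 = 0.906265.
Flux = S₀ · cos θ_z = 683 × 0.906265 = 619.0 W/m².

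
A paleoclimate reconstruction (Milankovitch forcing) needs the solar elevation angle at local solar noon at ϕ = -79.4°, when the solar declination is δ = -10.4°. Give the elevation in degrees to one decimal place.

At local noon the hour angle is zero, so the zenith angle equals |ϕ − δ| = |-79.4° − (-10.400°)| = 69.000°.
Elevation = 90° − 69.000° = 21.0°.

21.0°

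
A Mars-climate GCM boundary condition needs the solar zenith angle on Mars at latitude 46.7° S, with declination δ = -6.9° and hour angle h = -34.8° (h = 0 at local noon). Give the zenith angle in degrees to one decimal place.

θ_z = 49.7°

cos θ_z = sin φ sin δ + cos φ cos δ cos h = 0.087432 + 0.559080 = 0.646512.
θ_z = arccos(0.646512) = 49.7°.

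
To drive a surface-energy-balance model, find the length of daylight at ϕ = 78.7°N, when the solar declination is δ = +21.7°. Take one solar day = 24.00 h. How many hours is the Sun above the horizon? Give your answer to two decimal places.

Sunrise equation: cos h₀ = −tan ϕ · tan δ = -1.9915 ≤ −1, so the Sun never sets (polar day) and h₀ = π.
Daylight = 2h₀/(2π) × 24.00 h = (3.1416/π) × 24.00 = 24.00 h.

24.00 h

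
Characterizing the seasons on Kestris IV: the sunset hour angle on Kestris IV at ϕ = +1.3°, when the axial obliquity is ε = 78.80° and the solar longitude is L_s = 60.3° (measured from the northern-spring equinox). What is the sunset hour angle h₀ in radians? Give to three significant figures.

Solar declination: sin δ = sin ε · sin L_s = sin 78.80° × sin 60.3° = 0.85209, so δ = +58.440°.
cos h₀ = −tan ϕ · tan δ = −tan(+1.3°) × tan(+58.440°) = -0.0369, so h₀ = 1.6077 rad = 92.12°.

h₀ = 1.61 rad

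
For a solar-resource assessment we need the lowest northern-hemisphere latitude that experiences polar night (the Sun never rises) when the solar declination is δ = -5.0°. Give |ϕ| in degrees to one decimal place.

Polar night requires cos h₀ = −tan ϕ tan δ ≥ 1, i.e. tan ϕ tan δ ≤ −1.
The boundary is |tan ϕ| · |tan δ| = 1, so |ϕ| = 90° − |δ| = 90° − 5.0° = 85.0° in the northern hemisphere.

|ϕ| = 85.0°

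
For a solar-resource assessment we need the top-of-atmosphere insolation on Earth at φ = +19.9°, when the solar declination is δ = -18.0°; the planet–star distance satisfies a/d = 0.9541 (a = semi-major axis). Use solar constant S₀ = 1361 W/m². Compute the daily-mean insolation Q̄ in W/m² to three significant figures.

Q̄ ≈ 290 W/m²

cos H₀ = −tan(+19.9°) tan(-18.000°) = 0.1176, H₀ = 1.4529 rad.
Bracket: H₀ sin φ sin δ + cos φ cos δ sin H₀ = 1.4529×0.34038×-0.30902 + 0.94029×0.95106×0.99306 = -0.152822 + 0.888066 = 0.735244.
Inverse-square distance factor (a/d)² = 0.9541² = 0.910307.
Q̄ = (S₀/π) × 0.910307 × [bracket] = (1361/π) × 0.910307 × 0.735244 = 290.0 W/m².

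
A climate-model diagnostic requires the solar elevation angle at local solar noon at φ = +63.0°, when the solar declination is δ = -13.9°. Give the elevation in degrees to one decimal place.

13.1°

At local noon the hour angle is zero, so the zenith angle equals |φ − δ| = |+63.0° − (-13.900°)| = 76.900°.
Elevation = 90° − 76.900° = 13.1°.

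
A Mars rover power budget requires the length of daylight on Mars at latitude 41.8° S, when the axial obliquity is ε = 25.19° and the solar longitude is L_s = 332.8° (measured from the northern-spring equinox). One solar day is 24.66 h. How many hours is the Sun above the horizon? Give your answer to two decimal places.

13.73 h

Solar declination: sin δ = sin ε · sin L_s = sin 25.19° × sin 332.8° = -0.19455, so δ = -11.218°.
cos h₀ = −tan ϕ · tan δ = −tan(-41.8°) × tan(-11.218°) = -0.1773, so h₀ = 1.7491 rad = 100.21°.
Daylight = 2h₀/(2π) × 24.66 h = (1.7491/π) × 24.66 = 13.73 h.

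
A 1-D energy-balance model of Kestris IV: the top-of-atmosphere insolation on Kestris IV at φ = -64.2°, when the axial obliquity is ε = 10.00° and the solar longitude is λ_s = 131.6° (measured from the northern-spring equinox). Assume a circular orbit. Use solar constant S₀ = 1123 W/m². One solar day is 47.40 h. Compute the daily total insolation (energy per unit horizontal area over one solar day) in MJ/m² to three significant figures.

16.1 MJ/m²

Solar declination: sin δ = sin ε · sin λ_s = sin 10.00° × sin 131.6° = 0.12985, so δ = +7.461°.
cos H₀ = −tan(-64.2°) tan(+7.461°) = 0.2709, H₀ = 1.2965 rad.
Bracket: H₀ sin φ sin δ + cos φ cos δ sin H₀ = 1.2965×-0.90032×0.12985 + 0.43523×0.99153×0.96260 = -0.151569 + 0.415404 = 0.263835.
Q̄ = (S₀/π) × [bracket] = (1123/π) × 0.263835 = 94.311 W/m².
Daily total = Q̄ × 47.40 h × 3600 s/h = 94.311 × 47.40 × 3600 / 10⁶ = 16.09 MJ/m².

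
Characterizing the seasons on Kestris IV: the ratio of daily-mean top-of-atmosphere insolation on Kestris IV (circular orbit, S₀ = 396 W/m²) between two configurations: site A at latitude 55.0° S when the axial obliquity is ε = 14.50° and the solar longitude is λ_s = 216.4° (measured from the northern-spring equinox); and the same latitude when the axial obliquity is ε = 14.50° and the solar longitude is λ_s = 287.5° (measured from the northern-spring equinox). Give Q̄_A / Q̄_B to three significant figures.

— Configuration A (φ=-55.0°):
Solar declination: sin δ = sin ε · sin λ_s = sin 14.50° × sin 216.4° = -0.14858, so δ = -8.545°.
cos H₀ = −tan(-55.0°) tan(-8.545°) = -0.2146, H₀ = 1.7871 rad.
Bracket: H₀ sin φ sin δ + cos φ cos δ sin H₀ = 1.7871×-0.81915×-0.14858 + 0.57358×0.98890×0.97671 = 0.217507 + 0.554003 = 0.771510.
Q̄ = (S₀/π) × [bracket] = (396/π) × 0.771510 = 97.249 W/m².
— Configuration B (φ=-55.0°):
Solar declination: sin δ = sin ε · sin λ_s = sin 14.50° × sin 287.5° = -0.23879, so δ = -13.815°.
cos H₀ = −tan(-55.0°) tan(-13.815°) = -0.3512, H₀ = 1.9296 rad.
Bracket: H₀ sin φ sin δ + cos φ cos δ sin H₀ = 1.9296×-0.81915×-0.23879 + 0.57358×0.97107×0.93630 = 0.377439 + 0.521506 = 0.898945.
Q̄ = (S₀/π) × [bracket] = (396/π) × 0.898945 = 113.31 W/m².
Ratio Q̄_A / Q̄_B = 97.249 / 113.31 = 0.8583.

Q̄_A / Q̄_B ≈ 0.858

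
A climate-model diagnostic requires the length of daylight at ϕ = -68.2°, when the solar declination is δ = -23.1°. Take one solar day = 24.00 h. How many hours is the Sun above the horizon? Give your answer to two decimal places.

24.00 h

Sunrise equation: cos h₀ = −tan ϕ · tan δ = -1.0664 ≤ −1, so the Sun never sets (polar day) and h₀ = π.
Daylight = 2h₀/(2π) × 24.00 h = (3.1416/π) × 24.00 = 24.00 h.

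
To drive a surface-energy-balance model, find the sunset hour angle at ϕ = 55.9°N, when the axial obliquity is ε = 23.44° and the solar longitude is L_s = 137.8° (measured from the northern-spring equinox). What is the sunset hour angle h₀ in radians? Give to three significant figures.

Solar declination: sin δ = sin ε · sin L_s = sin 23.44° × sin 137.8° = 0.26720, so δ = +15.498°.
cos h₀ = −tan ϕ · tan δ = −tan(+55.9°) × tan(+15.498°) = -0.4095, so h₀ = 1.9928 rad = 114.18°.

h₀ = 1.99 rad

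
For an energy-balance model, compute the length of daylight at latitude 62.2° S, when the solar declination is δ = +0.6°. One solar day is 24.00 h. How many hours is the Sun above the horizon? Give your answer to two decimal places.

cos H₀ = −tan φ · tan δ = −tan(-62.2°) × tan(+0.600°) = 0.0199, so H₀ = 1.5509 rad = 88.86°.
Daylight = 2H₀/(2π) × 24.00 h = (1.5509/π) × 24.00 = 11.85 h.

11.85 h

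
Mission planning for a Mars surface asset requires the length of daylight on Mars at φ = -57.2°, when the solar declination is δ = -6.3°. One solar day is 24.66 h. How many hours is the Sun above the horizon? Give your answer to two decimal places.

cos H₀ = −tan φ · tan δ = −tan(-57.2°) × tan(-6.300°) = -0.1713, so H₀ = 1.7430 rad = 99.86°.
Daylight = 2H₀/(2π) × 24.66 h = (1.7430/π) × 24.66 = 13.68 h.

13.68 h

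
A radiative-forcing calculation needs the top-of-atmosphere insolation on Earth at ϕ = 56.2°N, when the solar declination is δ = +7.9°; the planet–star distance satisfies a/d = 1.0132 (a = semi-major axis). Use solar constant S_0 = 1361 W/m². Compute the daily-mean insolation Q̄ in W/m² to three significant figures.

cos h₀ = −tan(+56.2°) tan(+7.900°) = -0.2073, h₀ = 1.7796 rad.
Bracket: h₀ sin ϕ sin δ + cos ϕ cos δ sin h₀ = 1.7796×0.83098×0.13744 + 0.55630×0.99051×0.97828 = 0.203248 + 0.539053 = 0.742301.
Inverse-square distance factor (a/d)² = 1.0132² = 1.026574.
Q̄ = (S_0/π) × 1.026574 × [bracket] = (1361/π) × 1.026574 × 0.742301 = 330.1 W/m².

Q̄ ≈ 330 W/m²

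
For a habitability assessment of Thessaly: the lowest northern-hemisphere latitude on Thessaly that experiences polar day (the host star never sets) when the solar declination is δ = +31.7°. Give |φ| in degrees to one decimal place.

|φ| = 58.3°

Polar day requires cos H₀ = −tan φ tan δ ≤ −1, i.e. tan φ tan δ ≥ 1.
The boundary is |tan φ| · |tan δ| = 1, so |φ| = 90° − |δ| = 90° − 31.7° = 58.3° in the northern hemisphere.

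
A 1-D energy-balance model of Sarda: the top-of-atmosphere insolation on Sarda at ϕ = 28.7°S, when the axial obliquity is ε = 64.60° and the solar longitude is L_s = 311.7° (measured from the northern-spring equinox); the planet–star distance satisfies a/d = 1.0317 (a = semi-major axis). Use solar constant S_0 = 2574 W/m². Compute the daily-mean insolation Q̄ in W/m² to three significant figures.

Q̄ ≈ 1.08e+03 W/m²

Solar declination: sin δ = sin ε · sin L_s = sin 64.60° × sin 311.7° = -0.67446, so δ = -42.413°.
cos h₀ = −tan(-28.7°) tan(-42.413°) = -0.5001, h₀ = 2.0946 rad.
Bracket: h₀ sin ϕ sin δ + cos ϕ cos δ sin h₀ = 2.0946×-0.48022×-0.67446 + 0.87715×0.73831×0.86594 = 0.678418 + 0.560790 = 1.239208.
Inverse-square distance factor (a/d)² = 1.0317² = 1.064405.
Q̄ = (S_0/π) × 1.064405 × [bracket] = (2574/π) × 1.064405 × 1.239208 = 1081 W/m².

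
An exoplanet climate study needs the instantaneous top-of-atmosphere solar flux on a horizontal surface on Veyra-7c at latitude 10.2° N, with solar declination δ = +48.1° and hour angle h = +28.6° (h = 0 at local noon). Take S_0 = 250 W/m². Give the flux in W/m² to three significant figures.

177 W/m²

cos θ_z = sin ϕ sin δ + cos ϕ cos δ cos h = 0.131806 + 0.577079 = 0.708885.
Flux = S_0 · cos θ_z = 250 × 0.708885 = 177.2 W/m².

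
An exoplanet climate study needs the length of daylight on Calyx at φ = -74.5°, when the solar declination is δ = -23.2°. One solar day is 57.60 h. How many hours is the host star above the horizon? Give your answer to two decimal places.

57.60 h

Sunrise equation: cos H₀ = −tan φ · tan δ = -1.5455 ≤ −1, so the host star never sets (polar day) and H₀ = π.
Daylight = 2H₀/(2π) × 57.60 h = (3.1416/π) × 57.60 = 57.60 h.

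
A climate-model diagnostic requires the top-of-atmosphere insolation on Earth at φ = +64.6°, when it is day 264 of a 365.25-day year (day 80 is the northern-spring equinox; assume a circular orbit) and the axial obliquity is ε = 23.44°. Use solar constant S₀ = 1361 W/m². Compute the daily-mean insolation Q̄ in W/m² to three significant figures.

Q̄ ≈ 180 W/m²

Solar longitude: λ_s = 360° × (264 − 80)/365.25 = 181.355°.
sin δ = sin 23.44° × sin 181.355° = -0.00941, so δ = -0.539°.
cos H₀ = −tan(+64.6°) tan(-0.539°) = 0.0198, H₀ = 1.5510 rad.
Bracket: H₀ sin φ sin δ + cos φ cos δ sin H₀ = 1.5510×0.90334×-0.00941 + 0.42894×0.99996×0.99980 = -0.013184 + 0.428837 = 0.415653.
Q̄ = (S₀/π) × [bracket] = (1361/π) × 0.415653 = 180.1 W/m².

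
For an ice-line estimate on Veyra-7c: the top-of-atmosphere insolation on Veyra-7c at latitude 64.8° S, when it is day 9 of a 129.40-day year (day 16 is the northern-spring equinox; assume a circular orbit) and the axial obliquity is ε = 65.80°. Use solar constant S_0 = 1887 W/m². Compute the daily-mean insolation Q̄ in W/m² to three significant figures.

Q̄ ≈ 562 W/m²

Solar longitude: L_s = 360° × (9 − 16)/129.40 = -19.474°, i.e. -19.474° + 360° = 340.526°.
sin δ = sin 65.80° × sin 340.526° = -0.30409, so δ = -17.703°.
cos h₀ = −tan(-64.8°) tan(-17.703°) = -0.6783, h₀ = 2.3163 rad.
Bracket: h₀ sin ϕ sin δ + cos ϕ cos δ sin h₀ = 2.3163×-0.90483×-0.30409 + 0.42578×0.95264×0.73474 = 0.637329 + 0.298022 = 0.935351.
Q̄ = (S_0/π) × [bracket] = (1887/π) × 0.935351 = 561.8 W/m².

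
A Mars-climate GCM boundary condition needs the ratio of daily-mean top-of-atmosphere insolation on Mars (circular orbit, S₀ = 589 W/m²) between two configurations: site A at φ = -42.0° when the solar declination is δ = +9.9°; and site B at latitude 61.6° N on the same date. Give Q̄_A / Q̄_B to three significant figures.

— Configuration A (φ=-42.0°):
cos H₀ = −tan(-42.0°) tan(+9.900°) = 0.1571, H₀ = 1.4130 rad.
Bracket: H₀ sin φ sin δ + cos φ cos δ sin H₀ = 1.4130×-0.66913×0.17193 + 0.74314×0.98511×0.98758 = -0.162556 + 0.722982 = 0.560426.
Q̄ = (S₀/π) × [bracket] = (589/π) × 0.560426 = 105.07 W/m².
— Configuration B (φ=+61.6°):
cos H₀ = −tan(+61.6°) tan(+9.900°) = -0.3228, H₀ = 1.8995 rad.
Bracket: H₀ sin φ sin δ + cos φ cos δ sin H₀ = 1.8995×0.87965×0.17193 + 0.47562×0.98511×0.94647 = 0.287277 + 0.443457 = 0.730734.
Q̄ = (S₀/π) × [bracket] = (589/π) × 0.730734 = 137.00 W/m².
Ratio Q̄_A / Q̄_B = 105.07 / 137.00 = 0.7669.

Q̄_A / Q̄_B ≈ 0.767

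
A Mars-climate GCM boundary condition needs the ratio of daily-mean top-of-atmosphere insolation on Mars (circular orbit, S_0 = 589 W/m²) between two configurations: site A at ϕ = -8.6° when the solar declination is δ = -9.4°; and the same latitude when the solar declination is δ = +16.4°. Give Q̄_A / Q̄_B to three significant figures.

— Configuration A (ϕ=-8.6°):
cos h₀ = −tan(-8.6°) tan(-9.400°) = -0.0250, h₀ = 1.5958 rad.
Bracket: h₀ sin ϕ sin δ + cos ϕ cos δ sin h₀ = 1.5958×-0.14954×-0.16333 + 0.98876×0.98657×0.99969 = 0.038976 + 0.975179 = 1.014155.
Q̄ = (S_0/π) × [bracket] = (589/π) × 1.014155 = 190.14 W/m².
— Configuration B (ϕ=-8.6°):
cos h₀ = −tan(-8.6°) tan(+16.400°) = 0.0445, h₀ = 1.5263 rad.
Bracket: h₀ sin ϕ sin δ + cos ϕ cos δ sin h₀ = 1.5263×-0.14954×0.28234 + 0.98876×0.95931×0.99901 = -0.064442 + 0.947588 = 0.883146.
Q̄ = (S_0/π) × [bracket] = (589/π) × 0.883146 = 165.58 W/m².
Ratio Q̄_A / Q̄_B = 190.14 / 165.58 = 1.148.

Q̄_A / Q̄_B ≈ 1.15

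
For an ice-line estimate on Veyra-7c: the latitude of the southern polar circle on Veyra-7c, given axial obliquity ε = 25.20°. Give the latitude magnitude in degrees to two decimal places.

64.80°

The polar circle is the lowest latitude that experiences at least one full rotation of continuous darkness at the northern-summer solstice; it lies at |φ| = 90° − ε = 90° − 25.20° = 64.80°.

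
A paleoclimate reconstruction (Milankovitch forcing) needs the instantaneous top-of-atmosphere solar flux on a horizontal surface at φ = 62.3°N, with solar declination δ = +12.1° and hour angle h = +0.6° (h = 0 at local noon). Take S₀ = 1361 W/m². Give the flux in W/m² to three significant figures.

cos θ_z = sin φ sin δ + cos φ cos δ cos h = 0.185595 + 0.454490 = 0.640085.
Flux = S₀ · cos θ_z = 1361 × 0.640085 = 871.2 W/m².

871 W/m²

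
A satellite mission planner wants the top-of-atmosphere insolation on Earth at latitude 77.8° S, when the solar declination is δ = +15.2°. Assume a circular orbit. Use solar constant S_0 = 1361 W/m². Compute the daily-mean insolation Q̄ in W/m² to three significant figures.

cos h₀ = −tan(-77.8°) tan(+15.200°) = 1.2566 ≥ 1 ⇒ polar night, h₀ = 0 and Q̄ = 0.

Q̄ ≈ 0.00 W/m²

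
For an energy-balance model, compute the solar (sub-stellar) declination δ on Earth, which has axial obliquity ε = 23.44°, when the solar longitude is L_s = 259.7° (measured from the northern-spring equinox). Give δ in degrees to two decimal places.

δ = -23.04°

sin δ = sin ε · sin L_s = sin 23.44° × sin 259.7° = -0.391378.
δ = arcsin(-0.391378) = -23.04°.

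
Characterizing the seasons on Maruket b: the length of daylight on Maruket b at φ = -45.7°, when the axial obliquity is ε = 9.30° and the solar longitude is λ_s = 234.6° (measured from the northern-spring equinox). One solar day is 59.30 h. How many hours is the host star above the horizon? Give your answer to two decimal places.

32.23 h

Solar declination: sin δ = sin ε · sin λ_s = sin 9.30° × sin 234.6° = -0.13173, so δ = -7.569°.
cos H₀ = −tan φ · tan δ = −tan(-45.7°) × tan(-7.569°) = -0.1362, so H₀ = 1.7074 rad = 97.83°.
Daylight = 2H₀/(2π) × 59.30 h = (1.7074/π) × 59.30 = 32.23 h.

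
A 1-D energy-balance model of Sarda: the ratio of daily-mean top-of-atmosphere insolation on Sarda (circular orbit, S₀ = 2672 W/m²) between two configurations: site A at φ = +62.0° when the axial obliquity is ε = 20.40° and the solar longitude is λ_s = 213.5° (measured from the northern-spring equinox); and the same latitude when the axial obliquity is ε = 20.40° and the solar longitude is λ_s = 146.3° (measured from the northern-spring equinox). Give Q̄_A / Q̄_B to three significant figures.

Q̄_A / Q̄_B ≈ 0.296

— Configuration A (φ=+62.0°):
Solar declination: sin δ = sin ε · sin λ_s = sin 20.40° × sin 213.5° = -0.19239, so δ = -11.092°.
cos H₀ = −tan(+62.0°) tan(-11.092°) = 0.3687, H₀ = 1.1932 rad.
Bracket: H₀ sin φ sin δ + cos φ cos δ sin H₀ = 1.1932×0.88295×-0.19239 + 0.46947×0.98132×0.92954 = -0.202690 + 0.428239 = 0.225549.
Q̄ = (S₀/π) × [bracket] = (2672/π) × 0.225549 = 191.83 W/m².
— Configuration B (φ=+62.0°):
Solar declination: sin δ = sin ε · sin λ_s = sin 20.40° × sin 146.3° = 0.19340, so δ = +11.151°.
cos H₀ = −tan(+62.0°) tan(+11.151°) = -0.3707, H₀ = 1.9506 rad.
Bracket: H₀ sin φ sin δ + cos φ cos δ sin H₀ = 1.9506×0.88295×0.19340 + 0.46947×0.98112×0.92874 = 0.333089 + 0.427784 = 0.760873.
Q̄ = (S₀/π) × [bracket] = (2672/π) × 0.760873 = 647.14 W/m².
Ratio Q̄_A / Q̄_B = 191.83 / 647.14 = 0.2964.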